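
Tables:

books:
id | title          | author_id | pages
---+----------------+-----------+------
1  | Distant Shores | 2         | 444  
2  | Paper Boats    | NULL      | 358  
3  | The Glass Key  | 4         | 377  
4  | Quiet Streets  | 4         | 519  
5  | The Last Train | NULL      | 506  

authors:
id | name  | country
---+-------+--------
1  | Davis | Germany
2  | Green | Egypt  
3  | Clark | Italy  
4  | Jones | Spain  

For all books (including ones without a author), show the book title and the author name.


LEFT JOIN keeps every row from books (the left table); where author_id has no match in authors, the author columns become NULL. Walk through each book:
  - book 1 (Distant Shores): author_id=2 -> matches Green
  - book 2 (Paper Boats): author_id=NULL, no match -> kept with NULL
  - book 3 (The Glass Key): author_id=4 -> matches Jones
  - book 4 (Quiet Streets): author_id=4 -> matches Jones
  - book 5 (The Last Train): author_id=NULL, no match -> kept with NULL
All 5 rows appear; 2 have NULL author.

SQL:
SELECT a.title, b.name AS author
FROM books a
LEFT JOIN authors b ON a.author_id = b.id

Result:
title          | author
---------------+-------
Distant Shores | Green 
Paper Boats    | NULL  
The Glass Key  | Jones 
Quiet Streets  | Jones 
The Last Train | NULL  


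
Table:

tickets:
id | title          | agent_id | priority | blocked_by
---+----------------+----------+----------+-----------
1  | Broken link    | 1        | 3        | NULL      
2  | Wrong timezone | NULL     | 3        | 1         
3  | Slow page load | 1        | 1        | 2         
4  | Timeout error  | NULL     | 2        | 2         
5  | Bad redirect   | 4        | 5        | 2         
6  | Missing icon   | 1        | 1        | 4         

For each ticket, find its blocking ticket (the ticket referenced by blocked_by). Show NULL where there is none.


This is a self-join: tickets is joined to a second copy of itself, matching each row's blocked_by to another row's id. Use LEFT JOIN so rows with blocked_by=NULL are kept.
  - ticket 1 (Broken link): blocked_by=NULL -> NULL
  - ticket 2 (Wrong timezone): blocked_by=1 -> Broken link
  - ticket 3 (Slow page load): blocked_by=2 -> Wrong timezone
  - ticket 4 (Timeout error): blocked_by=2 -> Wrong timezone
  - ticket 5 (Bad redirect): blocked_by=2 -> Wrong timezone
  - ticket 6 (Missing icon): blocked_by=4 -> Timeout error

SQL:
SELECT a.title AS item, b.title AS blocked_by
FROM tickets a
LEFT JOIN tickets b ON a.blocked_by = b.id

Result:
item           | blocked_by    
---------------+---------------
Broken link    | NULL          
Wrong timezone | Broken link   
Slow page load | Wrong timezone
Timeout error  | Wrong timezone
Bad redirect   | Wrong timezone
Missing icon   | Timeout error 


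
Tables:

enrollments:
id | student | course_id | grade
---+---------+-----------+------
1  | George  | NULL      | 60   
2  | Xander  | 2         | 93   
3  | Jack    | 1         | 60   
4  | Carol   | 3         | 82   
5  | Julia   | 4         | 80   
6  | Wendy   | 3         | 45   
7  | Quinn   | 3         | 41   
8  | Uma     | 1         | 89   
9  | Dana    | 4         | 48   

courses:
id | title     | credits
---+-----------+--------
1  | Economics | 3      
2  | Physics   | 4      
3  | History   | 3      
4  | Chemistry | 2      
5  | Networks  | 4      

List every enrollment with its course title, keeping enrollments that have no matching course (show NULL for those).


LEFT JOIN keeps every row from enrollments (the left table); where course_id has no match in courses, the course columns become NULL. Walk through each enrollment:
  - enrollment 1 (George): course_id=NULL, no match -> kept with NULL
  - enrollment 2 (Xander): course_id=2 -> matches Physics
  - enrollment 3 (Jack): course_id=1 -> matches Economics
  - enrollment 4 (Carol): course_id=3 -> matches History
  - enrollment 5 (Julia): course_id=4 -> matches Chemistry
  - enrollment 6 (Wendy): course_id=3 -> matches History
  - enrollment 7 (Quinn): course_id=3 -> matches History
  - enrollment 8 (Uma): course_id=1 -> matches Economics
  - enrollment 9 (Dana): course_id=4 -> matches Chemistry
All 9 rows appear; 1 has NULL course.

SQL:
SELECT a.student, b.title AS course
FROM enrollments a
LEFT JOIN courses b ON a.course_id = b.id

Result:
student | course   
--------+----------
George  | NULL     
Xander  | Physics  
Jack    | Economics
Carol   | History  
Julia   | Chemistry
Wendy   | History  
Quinn   | History  
Uma     | Economics
Dana    | Chemistry


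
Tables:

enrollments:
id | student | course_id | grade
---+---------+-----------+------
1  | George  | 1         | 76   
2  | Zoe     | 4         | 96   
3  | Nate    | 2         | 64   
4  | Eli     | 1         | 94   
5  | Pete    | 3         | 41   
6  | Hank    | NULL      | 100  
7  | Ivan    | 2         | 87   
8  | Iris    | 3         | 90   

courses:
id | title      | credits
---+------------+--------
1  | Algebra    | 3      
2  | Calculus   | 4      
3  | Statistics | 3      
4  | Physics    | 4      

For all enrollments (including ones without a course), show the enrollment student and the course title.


LEFT JOIN keeps every row from enrollments (the left table); where course_id has no match in courses, the course columns become NULL. Walk through each enrollment:
  - enrollment 1 (George): course_id=1 -> matches Algebra
  - enrollment 2 (Zoe): course_id=4 -> matches Physics
  - enrollment 3 (Nate): course_id=2 -> matches Calculus
  - enrollment 4 (Eli): course_id=1 -> matches Algebra
  - enrollment 5 (Pete): course_id=3 -> matches Statistics
  - enrollment 6 (Hank): course_id=NULL, no match -> kept with NULL
  - enrollment 7 (Ivan): course_id=2 -> matches Calculus
  - enrollment 8 (Iris): course_id=3 -> matches Statistics
All 8 rows appear; 1 has NULL course.

SQL:
SELECT a.student, b.title AS course
FROM enrollments a
LEFT JOIN courses b ON a.course_id = b.id

Result:
student | course    
--------+-----------
George  | Algebra   
Zoe     | Physics   
Nate    | Calculus  
Eli     | Algebra   
Pete    | Statistics
Hank    | NULL      
Ivan    | Calculus  
Iris    | Statistics


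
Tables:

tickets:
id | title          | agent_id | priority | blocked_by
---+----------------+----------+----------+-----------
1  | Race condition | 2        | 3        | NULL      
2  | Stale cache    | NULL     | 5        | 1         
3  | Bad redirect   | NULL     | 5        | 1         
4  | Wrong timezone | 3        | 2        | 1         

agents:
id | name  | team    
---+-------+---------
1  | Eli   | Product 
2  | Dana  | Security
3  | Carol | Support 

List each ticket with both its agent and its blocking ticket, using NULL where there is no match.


Two LEFT JOINs from the same base table tickets: one to agents via agent_id, one to tickets itself via blocked_by. Both are LEFT so every ticket is preserved.
Match against agents:
  - ticket 1 (Race condition): agent_id=2 -> matches Dana
  - ticket 2 (Stale cache): agent_id=NULL, no match -> kept with NULL
  - ticket 3 (Bad redirect): agent_id=NULL, no match -> kept with NULL
  - ticket 4 (Wrong timezone): agent_id=3 -> matches Carol
Match against tickets (self):
  - ticket 1 (Race condition): blocked_by=NULL -> NULL
  - ticket 2 (Stale cache): blocked_by=1 -> Race condition
  - ticket 3 (Bad redirect): blocked_by=1 -> Race condition
  - ticket 4 (Wrong timezone): blocked_by=1 -> Race condition

SQL:
SELECT a.title, b.name AS agent, c.title AS blocked_by
FROM tickets a
LEFT JOIN agents b ON a.agent_id = b.id
LEFT JOIN tickets c ON a.blocked_by = c.id

Result:
title          | agent | blocked_by    
---------------+-------+---------------
Race condition | Dana  | NULL          
Stale cache    | NULL  | Race condition
Bad redirect   | NULL  | Race condition
Wrong timezone | Carol | Race condition


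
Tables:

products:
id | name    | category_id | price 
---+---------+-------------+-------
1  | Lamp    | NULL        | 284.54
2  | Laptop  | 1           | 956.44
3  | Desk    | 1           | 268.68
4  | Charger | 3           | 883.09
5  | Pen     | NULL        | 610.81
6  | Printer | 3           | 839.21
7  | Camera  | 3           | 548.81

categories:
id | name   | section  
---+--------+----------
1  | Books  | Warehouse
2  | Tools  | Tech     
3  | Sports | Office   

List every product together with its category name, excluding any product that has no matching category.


INNER JOIN keeps only products rows whose category_id matches an id in categories. Walk through each product:
  - product 1 (Lamp): category_id=NULL, no match -> dropped
  - product 2 (Laptop): category_id=1 -> matches Books
  - product 3 (Desk): category_id=1 -> matches Books
  - product 4 (Charger): category_id=3 -> matches Sports
  - product 5 (Pen): category_id=NULL, no match -> dropped
  - product 6 (Printer): category_id=3 -> matches Sports
  - product 7 (Camera): category_id=3 -> matches Sports
So 2 of 7 rows are dropped.

SQL:
SELECT a.name, b.name AS category
FROM products a
INNER JOIN categories b ON a.category_id = b.id

Result:
name    | category
--------+---------
Laptop  | Books   
Desk    | Books   
Charger | Sports  
Printer | Sports  
Camera  | Sports  


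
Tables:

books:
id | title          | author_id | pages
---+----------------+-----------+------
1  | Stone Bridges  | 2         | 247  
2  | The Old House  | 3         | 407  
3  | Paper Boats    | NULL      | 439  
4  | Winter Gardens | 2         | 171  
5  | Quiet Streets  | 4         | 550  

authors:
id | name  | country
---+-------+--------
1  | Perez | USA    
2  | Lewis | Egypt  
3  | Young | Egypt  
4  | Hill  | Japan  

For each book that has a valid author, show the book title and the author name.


INNER JOIN keeps only books rows whose author_id matches an id in authors. Walk through each book:
  - book 1 (Stone Bridges): author_id=2 -> matches Lewis
  - book 2 (The Old House): author_id=3 -> matches Young
  - book 3 (Paper Boats): author_id=NULL, no match -> dropped
  - book 4 (Winter Gardens): author_id=2 -> matches Lewis
  - book 5 (Quiet Streets): author_id=4 -> matches Hill
So 1 of 5 rows is dropped.

SQL:
SELECT a.title, b.name AS author
FROM books a
INNER JOIN authors b ON a.author_id = b.id

Result:
title          | author
---------------+-------
Stone Bridges  | Lewis 
The Old House  | Young 
Winter Gardens | Lewis 
Quiet Streets  | Hill  


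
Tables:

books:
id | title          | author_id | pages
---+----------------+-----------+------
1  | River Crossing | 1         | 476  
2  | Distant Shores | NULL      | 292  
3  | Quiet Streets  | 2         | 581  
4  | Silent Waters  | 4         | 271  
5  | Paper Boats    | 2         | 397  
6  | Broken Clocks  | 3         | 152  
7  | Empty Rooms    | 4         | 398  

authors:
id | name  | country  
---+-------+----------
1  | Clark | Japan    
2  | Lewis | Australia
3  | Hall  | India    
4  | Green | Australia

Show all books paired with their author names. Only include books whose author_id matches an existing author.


INNER JOIN keeps only books rows whose author_id matches an id in authors. Walk through each book:
  - book 1 (River Crossing): author_id=1 -> matches Clark
  - book 2 (Distant Shores): author_id=NULL, no match -> dropped
  - book 3 (Quiet Streets): author_id=2 -> matches Lewis
  - book 4 (Silent Waters): author_id=4 -> matches Green
  - book 5 (Paper Boats): author_id=2 -> matches Lewis
  - book 6 (Broken Clocks): author_id=3 -> matches Hall
  - book 7 (Empty Rooms): author_id=4 -> matches Green
So 1 of 7 rows is dropped.

SQL:
SELECT a.title, b.name AS author
FROM books a
INNER JOIN authors b ON a.author_id = b.id

Result:
title          | author
---------------+-------
River Crossing | Clark 
Quiet Streets  | Lewis 
Silent Waters  | Green 
Paper Boats    | Lewis 
Broken Clocks  | Hall  
Empty Rooms    | Green 


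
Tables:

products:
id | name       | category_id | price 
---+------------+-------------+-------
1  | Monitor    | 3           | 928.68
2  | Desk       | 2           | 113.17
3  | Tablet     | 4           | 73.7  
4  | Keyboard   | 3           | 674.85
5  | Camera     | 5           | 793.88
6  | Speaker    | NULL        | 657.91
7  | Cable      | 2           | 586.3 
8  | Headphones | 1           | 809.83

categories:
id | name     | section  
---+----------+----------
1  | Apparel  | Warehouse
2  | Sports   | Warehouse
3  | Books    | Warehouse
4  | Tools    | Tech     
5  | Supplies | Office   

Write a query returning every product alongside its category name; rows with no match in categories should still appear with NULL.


LEFT JOIN keeps every row from products (the left table); where category_id has no match in categories, the category columns become NULL. Walk through each product:
  - product 1 (Monitor): category_id=3 -> matches Books
  - product 2 (Desk): category_id=2 -> matches Sports
  - product 3 (Tablet): category_id=4 -> matches Tools
  - product 4 (Keyboard): category_id=3 -> matches Books
  - product 5 (Camera): category_id=5 -> matches Supplies
  - product 6 (Speaker): category_id=NULL, no match -> kept with NULL
  - product 7 (Cable): category_id=2 -> matches Sports
  - product 8 (Headphones): category_id=1 -> matches Apparel
All 8 rows appear; 1 has NULL category.

SQL:
SELECT a.name, b.name AS category
FROM products a
LEFT JOIN categories b ON a.category_id = b.id

Result:
name       | category
-----------+---------
Monitor    | Books   
Desk       | Sports  
Tablet     | Tools   
Keyboard   | Books   
Camera     | Supplies
Speaker    | NULL    
Cable      | Sports  
Headphones | Apparel 


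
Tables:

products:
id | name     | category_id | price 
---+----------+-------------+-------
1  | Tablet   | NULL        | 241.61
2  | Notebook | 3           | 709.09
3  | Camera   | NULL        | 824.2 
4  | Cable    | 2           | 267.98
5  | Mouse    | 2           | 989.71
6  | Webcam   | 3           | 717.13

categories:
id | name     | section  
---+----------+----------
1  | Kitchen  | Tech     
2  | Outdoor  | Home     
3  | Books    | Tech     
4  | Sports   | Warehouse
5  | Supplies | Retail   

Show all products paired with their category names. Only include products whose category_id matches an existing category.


INNER JOIN keeps only products rows whose category_id matches an id in categories. Walk through each product:
  - product 1 (Tablet): category_id=NULL, no match -> dropped
  - product 2 (Notebook): category_id=3 -> matches Books
  - product 3 (Camera): category_id=NULL, no match -> dropped
  - product 4 (Cable): category_id=2 -> matches Outdoor
  - product 5 (Mouse): category_id=2 -> matches Outdoor
  - product 6 (Webcam): category_id=3 -> matches Books
So 2 of 6 rows are dropped.

SQL:
SELECT a.name, b.name AS category
FROM products a
INNER JOIN categories b ON a.category_id = b.id

Result:
name     | category
---------+---------
Notebook | Books   
Cable    | Outdoor 
Mouse    | Outdoor 
Webcam   | Books   


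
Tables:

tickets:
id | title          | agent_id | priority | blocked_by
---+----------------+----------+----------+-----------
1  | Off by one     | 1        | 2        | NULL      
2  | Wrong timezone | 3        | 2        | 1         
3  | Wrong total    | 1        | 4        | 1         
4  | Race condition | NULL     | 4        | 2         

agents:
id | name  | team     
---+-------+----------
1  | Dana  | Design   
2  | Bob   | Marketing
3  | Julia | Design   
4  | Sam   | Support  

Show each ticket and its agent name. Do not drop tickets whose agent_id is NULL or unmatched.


LEFT JOIN keeps every row from tickets (the left table); where agent_id has no match in agents, the agent columns become NULL. Walk through each ticket:
  - ticket 1 (Off by one): agent_id=1 -> matches Dana
  - ticket 2 (Wrong timezone): agent_id=3 -> matches Julia
  - ticket 3 (Wrong total): agent_id=1 -> matches Dana
  - ticket 4 (Race condition): agent_id=NULL, no match -> kept with NULL
All 4 rows appear; 1 has NULL agent.

SQL:
SELECT a.title, b.name AS agent
FROM tickets a
LEFT JOIN agents b ON a.agent_id = b.id

Result:
title          | agent
---------------+------
Off by one     | Dana 
Wrong timezone | Julia
Wrong total    | Dana 
Race condition | NULL 


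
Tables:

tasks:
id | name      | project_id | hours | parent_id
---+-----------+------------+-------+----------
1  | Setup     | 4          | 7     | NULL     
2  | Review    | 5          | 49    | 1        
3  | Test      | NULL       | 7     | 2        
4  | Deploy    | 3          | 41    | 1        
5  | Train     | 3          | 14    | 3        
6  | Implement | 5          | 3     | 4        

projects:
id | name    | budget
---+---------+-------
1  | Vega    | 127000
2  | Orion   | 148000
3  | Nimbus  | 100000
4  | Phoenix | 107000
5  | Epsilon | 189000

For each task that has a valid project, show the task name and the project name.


INNER JOIN keeps only tasks rows whose project_id matches an id in projects. Walk through each task:
  - task 1 (Setup): project_id=4 -> matches Phoenix
  - task 2 (Review): project_id=5 -> matches Epsilon
  - task 3 (Test): project_id=NULL, no match -> dropped
  - task 4 (Deploy): project_id=3 -> matches Nimbus
  - task 5 (Train): project_id=3 -> matches Nimbus
  - task 6 (Implement): project_id=5 -> matches Epsilon
So 1 of 6 rows is dropped.

SQL:
SELECT a.name, b.name AS project
FROM tasks a
INNER JOIN projects b ON a.project_id = b.id

Result:
name      | project
----------+--------
Setup     | Phoenix
Review    | Epsilon
Deploy    | Nimbus 
Train     | Nimbus 
Implement | Epsilon


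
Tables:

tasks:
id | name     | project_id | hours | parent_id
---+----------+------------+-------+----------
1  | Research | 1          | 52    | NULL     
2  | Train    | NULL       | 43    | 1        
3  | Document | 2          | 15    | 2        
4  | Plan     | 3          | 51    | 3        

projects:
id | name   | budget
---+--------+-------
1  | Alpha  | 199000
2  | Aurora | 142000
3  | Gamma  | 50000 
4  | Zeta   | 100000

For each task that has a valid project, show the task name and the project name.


INNER JOIN keeps only tasks rows whose project_id matches an id in projects. Walk through each task:
  - task 1 (Research): project_id=1 -> matches Alpha
  - task 2 (Train): project_id=NULL, no match -> dropped
  - task 3 (Document): project_id=2 -> matches Aurora
  - task 4 (Plan): project_id=3 -> matches Gamma
So 1 of 4 rows is dropped.

SQL:
SELECT a.name, b.name AS project
FROM tasks a
INNER JOIN projects b ON a.project_id = b.id

Result:
name     | project
---------+--------
Research | Alpha  
Document | Aurora 
Plan     | Gamma  


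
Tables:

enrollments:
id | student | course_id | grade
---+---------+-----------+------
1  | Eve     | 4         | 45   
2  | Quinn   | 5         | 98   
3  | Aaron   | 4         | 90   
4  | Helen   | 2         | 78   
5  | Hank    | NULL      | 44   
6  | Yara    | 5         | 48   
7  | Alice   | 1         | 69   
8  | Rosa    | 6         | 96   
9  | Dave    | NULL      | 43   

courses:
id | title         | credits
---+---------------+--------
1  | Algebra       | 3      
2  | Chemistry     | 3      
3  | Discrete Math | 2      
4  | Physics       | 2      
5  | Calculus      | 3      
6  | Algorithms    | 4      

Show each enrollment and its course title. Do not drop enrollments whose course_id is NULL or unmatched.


LEFT JOIN keeps every row from enrollments (the left table); where course_id has no match in courses, the course columns become NULL. Walk through each enrollment:
  - enrollment 1 (Eve): course_id=4 -> matches Physics
  - enrollment 2 (Quinn): course_id=5 -> matches Calculus
  - enrollment 3 (Aaron): course_id=4 -> matches Physics
  - enrollment 4 (Helen): course_id=2 -> matches Chemistry
  - enrollment 5 (Hank): course_id=NULL, no match -> kept with NULL
  - enrollment 6 (Yara): course_id=5 -> matches Calculus
  - enrollment 7 (Alice): course_id=1 -> matches Algebra
  - enrollment 8 (Rosa): course_id=6 -> matches Algorithms
  - enrollment 9 (Dave): course_id=NULL, no match -> kept with NULL
All 9 rows appear; 2 have NULL course.

SQL:
SELECT a.student, b.title AS course
FROM enrollments a
LEFT JOIN courses b ON a.course_id = b.id

Result:
student | course    
--------+-----------
Eve     | Physics   
Quinn   | Calculus  
Aaron   | Physics   
Helen   | Chemistry 
Hank    | NULL      
Yara    | Calculus  
Alice   | Algebra   
Rosa    | Algorithms
Dave    | NULL      


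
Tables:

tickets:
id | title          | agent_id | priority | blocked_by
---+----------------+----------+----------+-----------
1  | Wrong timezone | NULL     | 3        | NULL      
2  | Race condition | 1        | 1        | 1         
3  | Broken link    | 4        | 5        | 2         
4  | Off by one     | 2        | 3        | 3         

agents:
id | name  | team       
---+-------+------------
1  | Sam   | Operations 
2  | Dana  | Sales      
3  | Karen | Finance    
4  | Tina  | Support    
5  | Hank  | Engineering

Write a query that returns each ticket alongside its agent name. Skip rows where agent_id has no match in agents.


INNER JOIN keeps only tickets rows whose agent_id matches an id in agents. Walk through each ticket:
  - ticket 1 (Wrong timezone): agent_id=NULL, no match -> dropped
  - ticket 2 (Race condition): agent_id=1 -> matches Sam
  - ticket 3 (Broken link): agent_id=4 -> matches Tina
  - ticket 4 (Off by one): agent_id=2 -> matches Dana
So 1 of 4 rows is dropped.

SQL:
SELECT a.title, b.name AS agent
FROM tickets a
INNER JOIN agents b ON a.agent_id = b.id

Result:
title          | agent
---------------+------
Race condition | Sam  
Broken link    | Tina 
Off by one     | Dana 


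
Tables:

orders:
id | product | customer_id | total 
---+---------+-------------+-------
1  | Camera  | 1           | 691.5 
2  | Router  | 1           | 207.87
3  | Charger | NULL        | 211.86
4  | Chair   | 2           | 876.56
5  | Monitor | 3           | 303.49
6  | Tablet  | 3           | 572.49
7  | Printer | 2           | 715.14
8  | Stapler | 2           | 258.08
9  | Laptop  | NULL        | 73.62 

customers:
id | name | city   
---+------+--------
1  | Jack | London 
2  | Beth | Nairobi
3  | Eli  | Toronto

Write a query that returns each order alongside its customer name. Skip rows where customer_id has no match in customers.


INNER JOIN keeps only orders rows whose customer_id matches an id in customers. Walk through each order:
  - order 1 (Camera): customer_id=1 -> matches Jack
  - order 2 (Router): customer_id=1 -> matches Jack
  - order 3 (Charger): customer_id=NULL, no match -> dropped
  - order 4 (Chair): customer_id=2 -> matches Beth
  - order 5 (Monitor): customer_id=3 -> matches Eli
  - order 6 (Tablet): customer_id=3 -> matches Eli
  - order 7 (Printer): customer_id=2 -> matches Beth
  - order 8 (Stapler): customer_id=2 -> matches Beth
  - order 9 (Laptop): customer_id=NULL, no match -> dropped
So 2 of 9 rows are dropped.

SQL:
SELECT a.product, b.name AS customer
FROM orders a
INNER JOIN customers b ON a.customer_id = b.id

Result:
product | customer
--------+---------
Camera  | Jack    
Router  | Jack    
Chair   | Beth    
Monitor | Eli     
Tablet  | Eli     
Printer | Beth    
Stapler | Beth    


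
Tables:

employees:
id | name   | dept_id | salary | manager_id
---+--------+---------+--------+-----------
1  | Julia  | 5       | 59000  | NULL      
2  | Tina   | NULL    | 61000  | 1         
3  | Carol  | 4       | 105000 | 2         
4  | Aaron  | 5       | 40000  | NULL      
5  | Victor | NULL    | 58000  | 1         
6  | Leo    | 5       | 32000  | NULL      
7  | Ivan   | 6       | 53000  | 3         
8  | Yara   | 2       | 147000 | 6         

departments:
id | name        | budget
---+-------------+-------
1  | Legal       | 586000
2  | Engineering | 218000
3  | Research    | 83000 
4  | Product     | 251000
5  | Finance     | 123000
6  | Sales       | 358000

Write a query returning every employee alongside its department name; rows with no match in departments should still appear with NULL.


LEFT JOIN keeps every row from employees (the left table); where dept_id has no match in departments, the department columns become NULL. Walk through each employee:
  - employee 1 (Julia): dept_id=5 -> matches Finance
  - employee 2 (Tina): dept_id=NULL, no match -> kept with NULL
  - employee 3 (Carol): dept_id=4 -> matches Product
  - employee 4 (Aaron): dept_id=5 -> matches Finance
  - employee 5 (Victor): dept_id=NULL, no match -> kept with NULL
  - employee 6 (Leo): dept_id=5 -> matches Finance
  - employee 7 (Ivan): dept_id=6 -> matches Sales
  - employee 8 (Yara): dept_id=2 -> matches Engineering
All 8 rows appear; 2 have NULL department.

SQL:
SELECT a.name, b.name AS department
FROM employees a
LEFT JOIN departments b ON a.dept_id = b.id

Result:
name   | department 
-------+------------
Julia  | Finance    
Tina   | NULL       
Carol  | Product    
Aaron  | Finance    
Victor | NULL       
Leo    | Finance    
Ivan   | Sales      
Yara   | Engineering


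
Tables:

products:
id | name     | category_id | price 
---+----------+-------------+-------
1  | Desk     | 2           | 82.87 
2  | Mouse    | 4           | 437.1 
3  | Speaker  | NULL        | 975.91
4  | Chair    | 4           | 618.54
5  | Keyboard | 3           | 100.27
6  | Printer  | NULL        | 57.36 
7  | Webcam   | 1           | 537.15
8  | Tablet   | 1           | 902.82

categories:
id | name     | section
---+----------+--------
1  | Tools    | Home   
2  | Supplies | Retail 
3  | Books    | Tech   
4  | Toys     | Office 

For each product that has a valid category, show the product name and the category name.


INNER JOIN keeps only products rows whose category_id matches an id in categories. Walk through each product:
  - product 1 (Desk): category_id=2 -> matches Supplies
  - product 2 (Mouse): category_id=4 -> matches Toys
  - product 3 (Speaker): category_id=NULL, no match -> dropped
  - product 4 (Chair): category_id=4 -> matches Toys
  - product 5 (Keyboard): category_id=3 -> matches Books
  - product 6 (Printer): category_id=NULL, no match -> dropped
  - product 7 (Webcam): category_id=1 -> matches Tools
  - product 8 (Tablet): category_id=1 -> matches Tools
So 2 of 8 rows are dropped.

SQL:
SELECT a.name, b.name AS category
FROM products a
INNER JOIN categories b ON a.category_id = b.id

Result:
name     | category
---------+---------
Desk     | Supplies
Mouse    | Toys    
Chair    | Toys    
Keyboard | Books   
Webcam   | Tools   
Tablet   | Tools   


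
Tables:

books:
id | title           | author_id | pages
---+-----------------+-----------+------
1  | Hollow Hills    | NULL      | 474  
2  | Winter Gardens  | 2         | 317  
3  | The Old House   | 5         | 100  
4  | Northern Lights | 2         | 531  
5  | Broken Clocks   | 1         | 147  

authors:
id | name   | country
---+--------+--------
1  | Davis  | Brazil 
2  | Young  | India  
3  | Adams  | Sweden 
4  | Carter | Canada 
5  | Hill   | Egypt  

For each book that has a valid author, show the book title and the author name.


INNER JOIN keeps only books rows whose author_id matches an id in authors. Walk through each book:
  - book 1 (Hollow Hills): author_id=NULL, no match -> dropped
  - book 2 (Winter Gardens): author_id=2 -> matches Young
  - book 3 (The Old House): author_id=5 -> matches Hill
  - book 4 (Northern Lights): author_id=2 -> matches Young
  - book 5 (Broken Clocks): author_id=1 -> matches Davis
So 1 of 5 rows is dropped.

SQL:
SELECT a.title, b.name AS author
FROM books a
INNER JOIN authors b ON a.author_id = b.id

Result:
title           | author
----------------+-------
Winter Gardens  | Young 
The Old House   | Hill  
Northern Lights | Young 
Broken Clocks   | Davis 


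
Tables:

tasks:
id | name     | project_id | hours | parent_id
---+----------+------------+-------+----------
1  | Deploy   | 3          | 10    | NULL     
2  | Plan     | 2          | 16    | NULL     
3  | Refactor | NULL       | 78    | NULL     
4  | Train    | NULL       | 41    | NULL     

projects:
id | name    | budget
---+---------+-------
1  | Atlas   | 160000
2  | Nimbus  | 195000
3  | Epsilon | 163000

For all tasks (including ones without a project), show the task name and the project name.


LEFT JOIN keeps every row from tasks (the left table); where project_id has no match in projects, the project columns become NULL. Walk through each task:
  - task 1 (Deploy): project_id=3 -> matches Epsilon
  - task 2 (Plan): project_id=2 -> matches Nimbus
  - task 3 (Refactor): project_id=NULL, no match -> kept with NULL
  - task 4 (Train): project_id=NULL, no match -> kept with NULL
All 4 rows appear; 2 have NULL project.

SQL:
SELECT a.name, b.name AS project
FROM tasks a
LEFT JOIN projects b ON a.project_id = b.id

Result:
name     | project
---------+--------
Deploy   | Epsilon
Plan     | Nimbus 
Refactor | NULL   
Train    | NULL   


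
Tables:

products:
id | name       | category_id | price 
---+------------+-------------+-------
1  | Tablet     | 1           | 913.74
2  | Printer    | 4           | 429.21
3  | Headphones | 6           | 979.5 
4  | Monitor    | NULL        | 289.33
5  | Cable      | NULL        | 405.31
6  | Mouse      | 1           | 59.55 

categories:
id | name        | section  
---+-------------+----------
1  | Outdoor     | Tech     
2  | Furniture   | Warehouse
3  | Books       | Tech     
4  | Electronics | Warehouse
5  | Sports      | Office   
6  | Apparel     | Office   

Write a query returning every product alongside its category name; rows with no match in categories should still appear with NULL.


LEFT JOIN keeps every row from products (the left table); where category_id has no match in categories, the category columns become NULL. Walk through each product:
  - product 1 (Tablet): category_id=1 -> matches Outdoor
  - product 2 (Printer): category_id=4 -> matches Electronics
  - product 3 (Headphones): category_id=6 -> matches Apparel
  - product 4 (Monitor): category_id=NULL, no match -> kept with NULL
  - product 5 (Cable): category_id=NULL, no match -> kept with NULL
  - product 6 (Mouse): category_id=1 -> matches Outdoor
All 6 rows appear; 2 have NULL category.

SQL:
SELECT a.name, b.name AS category
FROM products a
LEFT JOIN categories b ON a.category_id = b.id

Result:
name       | category   
-----------+------------
Tablet     | Outdoor    
Printer    | Electronics
Headphones | Apparel    
Monitor    | NULL       
Cable      | NULL       
Mouse      | Outdoor    


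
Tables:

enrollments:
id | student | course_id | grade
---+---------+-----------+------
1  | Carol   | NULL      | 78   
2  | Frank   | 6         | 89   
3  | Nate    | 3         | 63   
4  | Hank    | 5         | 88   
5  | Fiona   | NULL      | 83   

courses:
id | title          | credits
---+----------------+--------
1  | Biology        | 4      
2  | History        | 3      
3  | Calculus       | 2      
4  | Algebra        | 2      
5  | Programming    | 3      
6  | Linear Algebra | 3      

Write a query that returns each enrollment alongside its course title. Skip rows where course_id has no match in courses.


INNER JOIN keeps only enrollments rows whose course_id matches an id in courses. Walk through each enrollment:
  - enrollment 1 (Carol): course_id=NULL, no match -> dropped
  - enrollment 2 (Frank): course_id=6 -> matches Linear Algebra
  - enrollment 3 (Nate): course_id=3 -> matches Calculus
  - enrollment 4 (Hank): course_id=5 -> matches Programming
  - enrollment 5 (Fiona): course_id=NULL, no match -> dropped
So 2 of 5 rows are dropped.

SQL:
SELECT a.student, b.title AS course
FROM enrollments a
INNER JOIN courses b ON a.course_id = b.id

Result:
student | course        
--------+---------------
Frank   | Linear Algebra
Nate    | Calculus      
Hank    | Programming   


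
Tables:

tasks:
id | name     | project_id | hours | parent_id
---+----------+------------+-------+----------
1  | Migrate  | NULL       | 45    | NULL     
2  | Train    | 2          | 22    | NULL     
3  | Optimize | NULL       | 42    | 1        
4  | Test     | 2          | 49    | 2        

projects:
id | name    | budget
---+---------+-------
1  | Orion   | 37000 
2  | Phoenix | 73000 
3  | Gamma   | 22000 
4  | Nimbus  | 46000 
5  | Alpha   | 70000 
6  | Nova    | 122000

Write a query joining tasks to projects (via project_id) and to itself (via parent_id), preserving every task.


Two LEFT JOINs from the same base table tasks: one to projects via project_id, one to tasks itself via parent_id. Both are LEFT so every task is preserved.
Match against projects:
  - task 1 (Migrate): project_id=NULL, no match -> kept with NULL
  - task 2 (Train): project_id=2 -> matches Phoenix
  - task 3 (Optimize): project_id=NULL, no match -> kept with NULL
  - task 4 (Test): project_id=2 -> matches Phoenix
Match against tasks (self):
  - task 1 (Migrate): parent_id=NULL -> NULL
  - task 2 (Train): parent_id=NULL -> NULL
  - task 3 (Optimize): parent_id=1 -> Migrate
  - task 4 (Test): parent_id=2 -> Train

SQL:
SELECT a.name, b.name AS project, c.name AS parent
FROM tasks a
LEFT JOIN projects b ON a.project_id = b.id
LEFT JOIN tasks c ON a.parent_id = c.id

Result:
name     | project | parent 
---------+---------+--------
Migrate  | NULL    | NULL   
Train    | Phoenix | NULL   
Optimize | NULL    | Migrate
Test     | Phoenix | Train  


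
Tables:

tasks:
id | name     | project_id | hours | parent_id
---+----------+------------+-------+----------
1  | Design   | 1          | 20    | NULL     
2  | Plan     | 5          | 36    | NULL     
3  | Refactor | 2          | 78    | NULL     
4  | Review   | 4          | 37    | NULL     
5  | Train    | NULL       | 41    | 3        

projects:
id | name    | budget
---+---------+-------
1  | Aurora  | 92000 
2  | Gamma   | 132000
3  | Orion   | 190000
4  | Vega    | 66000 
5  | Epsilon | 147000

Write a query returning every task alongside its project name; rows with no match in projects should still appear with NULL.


LEFT JOIN keeps every row from tasks (the left table); where project_id has no match in projects, the project columns become NULL. Walk through each task:
  - task 1 (Design): project_id=1 -> matches Aurora
  - task 2 (Plan): project_id=5 -> matches Epsilon
  - task 3 (Refactor): project_id=2 -> matches Gamma
  - task 4 (Review): project_id=4 -> matches Vega
  - task 5 (Train): project_id=NULL, no match -> kept with NULL
All 5 rows appear; 1 has NULL project.

SQL:
SELECT a.name, b.name AS project
FROM tasks a
LEFT JOIN projects b ON a.project_id = b.id

Result:
name     | project
---------+--------
Design   | Aurora 
Plan     | Epsilon
Refactor | Gamma  
Review   | Vega   
Train    | NULL   


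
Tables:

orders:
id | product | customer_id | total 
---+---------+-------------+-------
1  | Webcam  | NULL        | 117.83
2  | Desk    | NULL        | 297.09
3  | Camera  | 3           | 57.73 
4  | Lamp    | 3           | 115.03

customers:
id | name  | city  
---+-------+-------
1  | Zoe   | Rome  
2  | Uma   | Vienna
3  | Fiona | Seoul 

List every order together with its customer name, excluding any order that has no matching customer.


INNER JOIN keeps only orders rows whose customer_id matches an id in customers. Walk through each order:
  - order 1 (Webcam): customer_id=NULL, no match -> dropped
  - order 2 (Desk): customer_id=NULL, no match -> dropped
  - order 3 (Camera): customer_id=3 -> matches Fiona
  - order 4 (Lamp): customer_id=3 -> matches Fiona
So 2 of 4 rows are dropped.

SQL:
SELECT a.product, b.name AS customer
FROM orders a
INNER JOIN customers b ON a.customer_id = b.id

Result:
product | customer
--------+---------
Camera  | Fiona   
Lamp    | Fiona   


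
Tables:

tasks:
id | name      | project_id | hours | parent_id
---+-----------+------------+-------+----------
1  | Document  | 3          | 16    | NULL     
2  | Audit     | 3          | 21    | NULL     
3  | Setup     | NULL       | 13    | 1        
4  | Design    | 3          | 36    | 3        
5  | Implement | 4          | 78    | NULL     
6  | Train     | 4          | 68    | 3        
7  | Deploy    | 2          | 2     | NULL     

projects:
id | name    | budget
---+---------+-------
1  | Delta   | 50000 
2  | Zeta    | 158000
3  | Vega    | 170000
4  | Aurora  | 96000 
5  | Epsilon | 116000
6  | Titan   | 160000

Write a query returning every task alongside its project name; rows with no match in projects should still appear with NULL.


LEFT JOIN keeps every row from tasks (the left table); where project_id has no match in projects, the project columns become NULL. Walk through each task:
  - task 1 (Document): project_id=3 -> matches Vega
  - task 2 (Audit): project_id=3 -> matches Vega
  - task 3 (Setup): project_id=NULL, no match -> kept with NULL
  - task 4 (Design): project_id=3 -> matches Vega
  - task 5 (Implement): project_id=4 -> matches Aurora
  - task 6 (Train): project_id=4 -> matches Aurora
  - task 7 (Deploy): project_id=2 -> matches Zeta
All 7 rows appear; 1 has NULL project.

SQL:
SELECT a.name, b.name AS project
FROM tasks a
LEFT JOIN projects b ON a.project_id = b.id

Result:
name      | project
----------+--------
Document  | Vega   
Audit     | Vega   
Setup     | NULL   
Design    | Vega   
Implement | Aurora 
Train     | Aurora 
Deploy    | Zeta   


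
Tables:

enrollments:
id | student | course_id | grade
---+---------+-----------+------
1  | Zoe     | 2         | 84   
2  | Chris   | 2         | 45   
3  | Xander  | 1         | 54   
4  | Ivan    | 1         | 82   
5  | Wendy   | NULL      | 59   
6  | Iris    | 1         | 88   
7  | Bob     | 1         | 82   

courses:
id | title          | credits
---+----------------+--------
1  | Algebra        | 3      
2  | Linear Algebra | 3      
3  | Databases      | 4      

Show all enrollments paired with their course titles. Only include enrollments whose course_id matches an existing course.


INNER JOIN keeps only enrollments rows whose course_id matches an id in courses. Walk through each enrollment:
  - enrollment 1 (Zoe): course_id=2 -> matches Linear Algebra
  - enrollment 2 (Chris): course_id=2 -> matches Linear Algebra
  - enrollment 3 (Xander): course_id=1 -> matches Algebra
  - enrollment 4 (Ivan): course_id=1 -> matches Algebra
  - enrollment 5 (Wendy): course_id=NULL, no match -> dropped
  - enrollment 6 (Iris): course_id=1 -> matches Algebra
  - enrollment 7 (Bob): course_id=1 -> matches Algebra
So 1 of 7 rows is dropped.

SQL:
SELECT a.student, b.title AS course
FROM enrollments a
INNER JOIN courses b ON a.course_id = b.id

Result:
student | course        
--------+---------------
Zoe     | Linear Algebra
Chris   | Linear Algebra
Xander  | Algebra       
Ivan    | Algebra       
Iris    | Algebra       
Bob     | Algebra       


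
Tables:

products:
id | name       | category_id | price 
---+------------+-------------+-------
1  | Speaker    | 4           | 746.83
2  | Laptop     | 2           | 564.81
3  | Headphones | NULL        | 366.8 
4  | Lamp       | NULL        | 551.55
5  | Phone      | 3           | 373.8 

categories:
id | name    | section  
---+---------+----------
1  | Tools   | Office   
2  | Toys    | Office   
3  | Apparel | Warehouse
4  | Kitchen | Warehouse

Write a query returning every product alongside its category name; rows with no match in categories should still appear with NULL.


LEFT JOIN keeps every row from products (the left table); where category_id has no match in categories, the category columns become NULL. Walk through each product:
  - product 1 (Speaker): category_id=4 -> matches Kitchen
  - product 2 (Laptop): category_id=2 -> matches Toys
  - product 3 (Headphones): category_id=NULL, no match -> kept with NULL
  - product 4 (Lamp): category_id=NULL, no match -> kept with NULL
  - product 5 (Phone): category_id=3 -> matches Apparel
All 5 rows appear; 2 have NULL category.

SQL:
SELECT a.name, b.name AS category
FROM products a
LEFT JOIN categories b ON a.category_id = b.id

Result:
name       | category
-----------+---------
Speaker    | Kitchen 
Laptop     | Toys    
Headphones | NULL    
Lamp       | NULL    
Phone      | Apparel 


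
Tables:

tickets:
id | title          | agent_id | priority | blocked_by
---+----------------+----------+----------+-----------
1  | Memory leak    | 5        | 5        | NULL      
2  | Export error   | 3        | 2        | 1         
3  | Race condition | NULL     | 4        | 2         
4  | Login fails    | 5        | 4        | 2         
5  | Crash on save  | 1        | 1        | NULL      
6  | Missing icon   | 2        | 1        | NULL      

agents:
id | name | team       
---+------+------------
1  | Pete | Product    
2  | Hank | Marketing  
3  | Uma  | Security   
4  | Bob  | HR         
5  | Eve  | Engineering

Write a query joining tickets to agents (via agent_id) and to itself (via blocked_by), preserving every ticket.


Two LEFT JOINs from the same base table tickets: one to agents via agent_id, one to tickets itself via blocked_by. Both are LEFT so every ticket is preserved.
Match against agents:
  - ticket 1 (Memory leak): agent_id=5 -> matches Eve
  - ticket 2 (Export error): agent_id=3 -> matches Uma
  - ticket 3 (Race condition): agent_id=NULL, no match -> kept with NULL
  - ticket 4 (Login fails): agent_id=5 -> matches Eve
  - ticket 5 (Crash on save): agent_id=1 -> matches Pete
  - ticket 6 (Missing icon): agent_id=2 -> matches Hank
Match against tickets (self):
  - ticket 1 (Memory leak): blocked_by=NULL -> NULL
  - ticket 2 (Export error): blocked_by=1 -> Memory leak
  - ticket 3 (Race condition): blocked_by=2 -> Export error
  - ticket 4 (Login fails): blocked_by=2 -> Export error
  - ticket 5 (Crash on save): blocked_by=NULL -> NULL
  - ticket 6 (Missing icon): blocked_by=NULL -> NULL

SQL:
SELECT a.title, b.name AS agent, c.title AS blocked_by
FROM tickets a
LEFT JOIN agents b ON a.agent_id = b.id
LEFT JOIN tickets c ON a.blocked_by = c.id

Result:
title          | agent | blocked_by  
---------------+-------+-------------
Memory leak    | Eve   | NULL        
Export error   | Uma   | Memory leak 
Race condition | NULL  | Export error
Login fails    | Eve   | Export error
Crash on save  | Pete  | NULL        
Missing icon   | Hank  | NULL        
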